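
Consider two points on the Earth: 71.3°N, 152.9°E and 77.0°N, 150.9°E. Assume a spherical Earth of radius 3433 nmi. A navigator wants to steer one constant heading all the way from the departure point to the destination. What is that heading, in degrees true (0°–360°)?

354.6°

Δψ = ln[tan(π/4+φ₂/2)/tan(π/4+φ₁/2)] = +0.3682
Δλ = -0.0349 rad (taken the short way round)
course = atan2(Δλ, Δψ) = 354.58°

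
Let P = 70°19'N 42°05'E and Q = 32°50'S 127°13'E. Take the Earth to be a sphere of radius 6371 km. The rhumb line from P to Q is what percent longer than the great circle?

2.3%

Great circle: σ = 2.0789 rad → d_gc = Rσ = 13244.6 km
Rhumb: Δφ = -1.8003, Δλ = +1.4859, Δψ = -2.3590, q = Δφ/Δψ = 0.7632 → d_rh = R√(Δφ²+q²Δλ²) = 13555.4 km
Excess = (13555.4 − 13244.6) / 13244.6 = 310.8 / 13244.6 = 2.347% ≈ 2.3%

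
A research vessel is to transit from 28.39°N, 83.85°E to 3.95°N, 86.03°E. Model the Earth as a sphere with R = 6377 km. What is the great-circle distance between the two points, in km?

2730 km

Haversine: a = sin²(Δφ/2)+cos φ₁ cos φ₂ sin²(Δλ/2) = 0.04512;  σ = 2·atan2(√a,√(1−a))
σ = 24.528° → d = Rσ = 6377·0.42809 = 2730 km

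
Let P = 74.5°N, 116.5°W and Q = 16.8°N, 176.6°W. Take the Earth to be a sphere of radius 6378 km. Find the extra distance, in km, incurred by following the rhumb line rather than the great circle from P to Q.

Great circle: cos σ = sin φ₁ sin φ₂ + cos φ₁ cos φ₂ cos Δλ,  σ = 1.1527 rad → d_gc = 7351.7 km
Rhumb line: Δψ = -1.6969, q = Δφ/Δψ = 0.5935, d_rh = R√(Δφ²+q²Δλ²) = 7551.1 km
Excess = 7551.1 − 7351.7 = 199.4 ≈ 199 km

199 km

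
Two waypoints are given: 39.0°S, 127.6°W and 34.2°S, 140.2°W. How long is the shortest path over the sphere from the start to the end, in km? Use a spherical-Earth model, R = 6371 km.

cos σ = sin φ₁ sin φ₂ + cos φ₁ cos φ₂ cos Δλ
      = sin(-39.00°)sin(-34.20°) + cos(-39.00°)cos(-34.20°)cos(-12.60°) = 0.9810
σ = 11.183° → d = Rσ = 6371·0.19518 = 1243 km

1243 km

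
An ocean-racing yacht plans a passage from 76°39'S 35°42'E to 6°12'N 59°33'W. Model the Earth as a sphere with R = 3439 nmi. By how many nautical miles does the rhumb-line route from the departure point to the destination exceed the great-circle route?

Great circle: cos σ = sin φ₁ sin φ₂ + cos φ₁ cos φ₂ cos Δλ,  σ = 1.6972 rad → d_gc = 5836.7 nmi
Rhumb line: Δψ = +2.2537, q = Δφ/Δψ = 0.6416, d_rh = R√(Δφ²+q²Δλ²) = 6179.3 nmi
Excess = 6179.3 − 5836.7 = 342.6 ≈ 343 nmi

343 nmi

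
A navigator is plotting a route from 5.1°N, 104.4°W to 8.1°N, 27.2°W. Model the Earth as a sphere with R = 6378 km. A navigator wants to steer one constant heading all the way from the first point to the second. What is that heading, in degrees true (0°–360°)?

Meridional parts: M(φ₁)=+0.0891, M(φ₂)=+0.1418 → ΔM = +0.0527;  Δλ = +1.3474 rad
tan C = Δλ / ΔM = +25.5598 → C = 87.76°

87.8°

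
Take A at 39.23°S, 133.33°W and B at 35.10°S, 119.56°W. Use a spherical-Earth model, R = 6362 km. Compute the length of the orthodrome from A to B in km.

1300 km

Haversine: a = sin²(Δφ/2)+cos φ₁ cos φ₂ sin²(Δλ/2) = 0.01041;  σ = 2·atan2(√a,√(1−a))
σ = 11.710° → d = Rσ = 6362·0.20437 = 1300 km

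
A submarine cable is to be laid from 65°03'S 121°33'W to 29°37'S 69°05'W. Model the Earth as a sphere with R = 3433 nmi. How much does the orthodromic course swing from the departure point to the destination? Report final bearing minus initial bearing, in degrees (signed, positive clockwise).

Initial bearing θ₁ = atan2(sin Δλ cos φ₂, cos φ₁ sin φ₂ − sin φ₁ cos φ₂ cos Δλ) = 68.49°
Final bearing θ₂ = (initial bearing from the destination back to the start) + 180° = 26.83°
Δθ = θ₂ − θ₁ = -41.7°

-41.7°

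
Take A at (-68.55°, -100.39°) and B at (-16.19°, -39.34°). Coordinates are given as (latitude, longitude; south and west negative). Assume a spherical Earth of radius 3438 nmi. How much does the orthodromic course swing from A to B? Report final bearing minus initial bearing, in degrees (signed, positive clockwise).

Initial bearing θ₁ = atan2(sin Δλ cos φ₂, cos φ₁ sin φ₂ − sin φ₁ cos φ₂ cos Δλ) = 68.52°
Final bearing θ₂ = (initial bearing from the destination back to the start) + 180° = 20.75°
Δθ = θ₂ − θ₁ = -47.8°

-47.8°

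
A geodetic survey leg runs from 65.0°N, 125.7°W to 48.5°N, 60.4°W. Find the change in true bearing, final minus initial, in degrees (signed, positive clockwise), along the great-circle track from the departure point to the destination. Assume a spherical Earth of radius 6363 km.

At departure: θ₁ = atan2(sin Δλ cos φ₂, cos φ₁ sin φ₂ − sin φ₁ cos φ₂ cos Δλ) = 83.78°
At arrival: θ₂ = atan2(sin Δλ cos φ₁, −cos φ₂ sin φ₁ + sin φ₂ cos φ₁ cos Δλ) = 140.65°
Δθ = θ₂ − θ₁ = +56.9°

+56.9°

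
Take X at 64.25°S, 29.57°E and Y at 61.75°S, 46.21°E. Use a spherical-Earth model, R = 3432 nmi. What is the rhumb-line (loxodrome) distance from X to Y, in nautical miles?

Rhumb course C = atan2(Δλ, Δψ) with Δψ = ln[tan(π/4+φ₂/2)/tan(π/4+φ₁/2)] = +0.0962, Δλ = +0.2904 → C = 71.68°
d = R·|Δφ| / |cos C| = 3432·0.04363 / 0.31437 = 476 nmi

476 nmi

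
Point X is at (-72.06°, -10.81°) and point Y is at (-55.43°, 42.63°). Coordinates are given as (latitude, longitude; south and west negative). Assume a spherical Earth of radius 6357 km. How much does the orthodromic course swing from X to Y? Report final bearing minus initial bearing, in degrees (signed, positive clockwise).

At departure: θ₁ = atan2(sin Δλ cos φ₂, cos φ₁ sin φ₂ − sin φ₁ cos φ₂ cos Δλ) = 81.52°
At arrival: θ₂ = atan2(sin Δλ cos φ₁, −cos φ₂ sin φ₁ + sin φ₂ cos φ₁ cos Δλ) = 32.47°
Δθ = θ₂ − θ₁ = -49.0°

-49.0°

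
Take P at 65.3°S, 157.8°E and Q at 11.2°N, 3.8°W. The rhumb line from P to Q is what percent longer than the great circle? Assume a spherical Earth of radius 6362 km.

18.3%

Great circle: σ = 2.1717 rad → d_gc = Rσ = 13816.6 km
Rhumb: Δφ = +1.3352, Δλ = -2.8205, Δψ = +1.7156, q = Δφ/Δψ = 0.7782 → d_rh = R√(Δφ²+q²Δλ²) = 16345.0 km
Excess = (16345.0 − 13816.6) / 13816.6 = 2528.4 / 13816.6 = 18.30% ≈ 18.3%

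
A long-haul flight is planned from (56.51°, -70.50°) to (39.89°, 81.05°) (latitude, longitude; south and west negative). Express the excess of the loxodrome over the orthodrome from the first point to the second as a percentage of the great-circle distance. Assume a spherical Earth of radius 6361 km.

25.4%

Great circle: σ = 1.4075 rad → d_gc = Rσ = 8952.9 km
Rhumb: Δφ = -0.2901, Δλ = +2.6450, Δψ = -0.4407, q = Δφ/Δψ = 0.6583 → d_rh = R√(Δφ²+q²Δλ²) = 11227.9 km
Excess = (11227.9 − 8952.9) / 8952.9 = 2275.0 / 8952.9 = 25.41% ≈ 25.4%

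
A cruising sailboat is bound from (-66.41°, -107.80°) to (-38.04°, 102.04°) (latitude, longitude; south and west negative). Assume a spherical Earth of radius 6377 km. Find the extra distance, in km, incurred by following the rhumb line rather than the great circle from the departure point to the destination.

Great circle: cos σ = sin φ₁ sin φ₂ + cos φ₁ cos φ₂ cos Δλ,  σ = 1.2752 rad → d_gc = 8131.9 km
Rhumb line: Δψ = +0.8474, q = Δφ/Δψ = 0.5843, d_rh = R√(Δφ²+q²Δλ²) = 10263.2 km
Excess = 10263.2 − 8131.9 = 2131.3 ≈ 2131 km

2131 km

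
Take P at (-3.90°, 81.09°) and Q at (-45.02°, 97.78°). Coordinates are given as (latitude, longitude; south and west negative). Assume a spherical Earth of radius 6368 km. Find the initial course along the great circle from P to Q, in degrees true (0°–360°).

N = sin Δλ·cos φ₂ = +0.2030;  D = cos φ₁ sin φ₂ − sin φ₁ cos φ₂ cos Δλ = -0.6597
initial course = atan2(N, D) = 162.89°

162.9°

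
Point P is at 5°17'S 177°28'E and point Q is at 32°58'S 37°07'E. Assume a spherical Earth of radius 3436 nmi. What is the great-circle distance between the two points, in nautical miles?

7579 nmi

Haversine: a = sin²(Δφ/2)+cos φ₁ cos φ₂ sin²(Δλ/2) = 0.79657;  σ = 2·atan2(√a,√(1−a))
σ = 126.380° → d = Rσ = 3436·2.20574 = 7579 nmi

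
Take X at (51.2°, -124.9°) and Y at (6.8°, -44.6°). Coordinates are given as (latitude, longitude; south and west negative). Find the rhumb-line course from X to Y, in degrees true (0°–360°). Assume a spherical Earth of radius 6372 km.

123.4°

Meridional parts: M(φ₁)=+1.0437, M(φ₂)=+0.1190 → ΔM = -0.9247;  Δλ = +1.4015 rad
tan C = Δλ / ΔM = -1.5156 → C = 123.42°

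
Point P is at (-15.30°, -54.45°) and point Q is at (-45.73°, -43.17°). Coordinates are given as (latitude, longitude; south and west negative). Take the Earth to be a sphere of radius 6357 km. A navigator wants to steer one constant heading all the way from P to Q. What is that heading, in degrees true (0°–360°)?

162.6°

Meridional parts: M(φ₁)=-0.2703, M(φ₂)=-0.8995 → ΔM = -0.6292;  Δλ = +0.1969 rad
tan C = Δλ / ΔM = -0.3129 → C = 162.63°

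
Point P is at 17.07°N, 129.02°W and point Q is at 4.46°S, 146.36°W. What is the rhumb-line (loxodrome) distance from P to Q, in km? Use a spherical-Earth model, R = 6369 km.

Δψ = ln[tan(π/4+φ₂/2)/tan(π/4+φ₁/2)] = -0.3804;  Δφ = -0.3758 rad,  Δλ = -0.3026 rad
q = Δφ/Δψ = 0.9879
d = R·√(Δφ² + q²Δλ²) = 6369·0.48021 = 3058 km

3058 km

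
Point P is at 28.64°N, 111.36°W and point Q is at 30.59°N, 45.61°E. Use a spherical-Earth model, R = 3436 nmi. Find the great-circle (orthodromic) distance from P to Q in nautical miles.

7006 nmi

Haversine: a = sin²(Δφ/2)+cos φ₁ cos φ₂ sin²(Δλ/2) = 0.72569;  σ = 2·atan2(√a,√(1−a))
σ = 116.832° → d = Rσ = 3436·2.03911 = 7006 nmi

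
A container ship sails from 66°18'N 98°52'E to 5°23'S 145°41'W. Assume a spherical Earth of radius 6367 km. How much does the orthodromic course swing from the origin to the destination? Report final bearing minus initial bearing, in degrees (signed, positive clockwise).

+89.4°

At departure: θ₁ = atan2(sin Δλ cos φ₂, cos φ₁ sin φ₂ − sin φ₁ cos φ₂ cos Δλ) = 68.50°
At arrival: θ₂ = atan2(sin Δλ cos φ₁, −cos φ₂ sin φ₁ + sin φ₂ cos φ₁ cos Δλ) = 157.94°
Δθ = θ₂ − θ₁ = +89.4°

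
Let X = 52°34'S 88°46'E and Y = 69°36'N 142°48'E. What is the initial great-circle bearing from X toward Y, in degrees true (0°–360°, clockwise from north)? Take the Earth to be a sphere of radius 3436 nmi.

θ = atan2( sin Δλ·cos φ₂ ,  cos φ₁ sin φ₂ − sin φ₁ cos φ₂ cos Δλ )
  = atan2(+0.2821, +0.7323) = 21.07°

21.1°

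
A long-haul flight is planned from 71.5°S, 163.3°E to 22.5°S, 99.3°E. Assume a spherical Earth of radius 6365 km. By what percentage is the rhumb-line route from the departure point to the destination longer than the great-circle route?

3.2%

Great circle: σ = 1.0571 rad → d_gc = Rσ = 6728.3 km
Rhumb: Δφ = +0.8552, Δλ = -1.1170, Δψ = +1.4117, q = Δφ/Δψ = 0.6058 → d_rh = R√(Δφ²+q²Δλ²) = 6941.4 km
Excess = (6941.4 − 6728.3) / 6728.3 = 213.1 / 6728.3 = 3.17% ≈ 3.2%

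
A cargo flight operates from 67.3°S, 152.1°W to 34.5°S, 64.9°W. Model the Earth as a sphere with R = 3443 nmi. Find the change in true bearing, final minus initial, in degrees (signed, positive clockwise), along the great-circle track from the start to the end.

-75.2°

Initial bearing θ₁ = atan2(sin Δλ cos φ₂, cos φ₁ sin φ₂ − sin φ₁ cos φ₂ cos Δλ) = 102.43°
Final bearing θ₂ = (initial bearing from the destination back to the start) + 180° = 27.21°
Δθ = θ₂ − θ₁ = -75.2°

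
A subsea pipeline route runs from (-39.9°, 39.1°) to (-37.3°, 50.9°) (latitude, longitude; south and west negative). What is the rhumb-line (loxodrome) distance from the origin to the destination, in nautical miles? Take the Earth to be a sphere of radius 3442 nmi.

575 nmi

Rhumb course C = atan2(Δλ, Δψ) with Δψ = ln[tan(π/4+φ₂/2)/tan(π/4+φ₁/2)] = +0.0581, Δλ = +0.2059 → C = 74.25°
d = R·|Δφ| / |cos C| = 3442·0.04538 / 0.27141 = 575 nmi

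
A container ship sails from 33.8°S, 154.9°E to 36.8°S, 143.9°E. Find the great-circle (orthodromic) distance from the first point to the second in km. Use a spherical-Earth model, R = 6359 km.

1050 km

cos σ = sin φ₁ sin φ₂ + cos φ₁ cos φ₂ cos Δλ
      = sin(-33.80°)sin(-36.80°) + cos(-33.80°)cos(-36.80°)cos(-11.00°) = 0.9864
σ = 9.459° → d = Rσ = 6359·0.16509 = 1050 km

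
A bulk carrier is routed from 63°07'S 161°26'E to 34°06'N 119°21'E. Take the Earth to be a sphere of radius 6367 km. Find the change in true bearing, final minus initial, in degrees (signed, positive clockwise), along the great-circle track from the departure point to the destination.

+16.6°

Initial bearing θ₁ = atan2(sin Δλ cos φ₂, cos φ₁ sin φ₂ − sin φ₁ cos φ₂ cos Δλ) = 325.31°
Final bearing θ₂ = (initial bearing from the destination back to the start) + 180° = 341.89°
Δθ = θ₂ − θ₁ = +16.6°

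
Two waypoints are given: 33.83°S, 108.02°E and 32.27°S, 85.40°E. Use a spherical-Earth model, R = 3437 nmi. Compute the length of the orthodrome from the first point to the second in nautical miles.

1139 nmi

Haversine: a = sin²(Δφ/2)+cos φ₁ cos φ₂ sin²(Δλ/2) = 0.02720;  σ = 2·atan2(√a,√(1−a))
σ = 18.986° → d = Rσ = 3437·0.33137 = 1139 nmi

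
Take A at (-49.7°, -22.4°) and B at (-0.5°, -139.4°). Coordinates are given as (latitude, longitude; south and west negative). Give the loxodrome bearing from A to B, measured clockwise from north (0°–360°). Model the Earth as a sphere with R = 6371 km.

Meridional parts: M(φ₁)=-1.0026, M(φ₂)=-0.0087 → ΔM = +0.9938;  Δλ = -2.0420 rad
tan C = Δλ / ΔM = -2.0547 → C = 295.95°

296.0°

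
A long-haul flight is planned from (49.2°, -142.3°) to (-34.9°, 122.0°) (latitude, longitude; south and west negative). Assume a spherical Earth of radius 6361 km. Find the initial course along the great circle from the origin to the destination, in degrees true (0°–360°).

N = sin Δλ·cos φ₂ = -0.8161;  D = cos φ₁ sin φ₂ − sin φ₁ cos φ₂ cos Δλ = -0.3122
initial course = atan2(N, D) = 249.07°

249.1°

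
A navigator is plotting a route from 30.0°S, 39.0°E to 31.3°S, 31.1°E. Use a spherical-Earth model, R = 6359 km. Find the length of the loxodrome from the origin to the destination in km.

768 km

Δψ = ln[tan(π/4+φ₂/2)/tan(π/4+φ₁/2)] = -0.0264;  Δφ = -0.0227 rad,  Δλ = -0.1379 rad
q = Δφ/Δψ = 0.8603
d = R·√(Δφ² + q²Δλ²) = 6359·0.12076 = 768 km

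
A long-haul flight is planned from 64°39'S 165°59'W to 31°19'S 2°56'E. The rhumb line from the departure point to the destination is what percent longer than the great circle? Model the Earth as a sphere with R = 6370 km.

34.3%

Great circle: σ = 1.4598 rad → d_gc = Rσ = 9298.9 km
Rhumb: Δφ = +0.5818, Δλ = +2.9482, Δψ = +0.9161, q = Δφ/Δψ = 0.6351 → d_rh = R√(Δφ²+q²Δλ²) = 12489.1 km
Excess = (12489.1 − 9298.9) / 9298.9 = 3190.2 / 9298.9 = 34.31% ≈ 34.3%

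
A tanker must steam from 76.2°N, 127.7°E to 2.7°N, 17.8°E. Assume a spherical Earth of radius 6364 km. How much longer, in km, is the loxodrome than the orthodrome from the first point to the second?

Great circle: cos σ = sin φ₁ sin φ₂ + cos φ₁ cos φ₂ cos Δλ,  σ = 1.6062 rad → d_gc = 10221.59 km
Rhumb line: Δψ = -2.0647, q = Δφ/Δψ = 0.6213, d_rh = R√(Δφ²+q²Δλ²) = 11143.10 km
Excess = 11143.10 − 10221.59 = 921.51 ≈ 922 km

922 km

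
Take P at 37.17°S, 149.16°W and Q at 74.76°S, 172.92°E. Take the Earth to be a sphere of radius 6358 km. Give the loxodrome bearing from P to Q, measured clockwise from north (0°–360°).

Δψ = ln[tan(π/4+φ₂/2)/tan(π/4+φ₁/2)] = -1.3118
Δλ = -0.6618 rad (taken the short way round)
course = atan2(Δλ, Δψ) = 206.77°

206.8°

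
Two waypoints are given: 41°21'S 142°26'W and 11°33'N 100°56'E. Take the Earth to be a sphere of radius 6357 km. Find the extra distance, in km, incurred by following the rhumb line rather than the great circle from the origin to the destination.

Great circle: cos σ = sin φ₁ sin φ₂ + cos φ₁ cos φ₂ cos Δλ,  σ = 2.0510 rad → d_gc = 13038.4 km
Rhumb line: Δψ = +0.9969, q = Δφ/Δψ = 0.9261, d_rh = R√(Δφ²+q²Δλ²) = 13344.4 km
Excess = 13344.4 − 13038.4 = 306.0 ≈ 306 km

306 km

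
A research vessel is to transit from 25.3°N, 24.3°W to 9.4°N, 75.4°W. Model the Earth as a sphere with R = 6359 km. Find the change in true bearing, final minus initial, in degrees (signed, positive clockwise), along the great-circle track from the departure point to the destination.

At departure: θ₁ = atan2(sin Δλ cos φ₂, cos φ₁ sin φ₂ − sin φ₁ cos φ₂ cos Δλ) = 261.33°
At arrival: θ₂ = atan2(sin Δλ cos φ₁, −cos φ₂ sin φ₁ + sin φ₂ cos φ₁ cos Δλ) = 244.95°
Δθ = θ₂ − θ₁ = -16.4°

-16.4°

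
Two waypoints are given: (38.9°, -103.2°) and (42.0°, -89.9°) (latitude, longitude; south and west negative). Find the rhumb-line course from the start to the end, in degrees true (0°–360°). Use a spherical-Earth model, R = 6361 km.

73.0°

Δψ = ln[tan(π/4+φ₂/2)/tan(π/4+φ₁/2)] = +0.0711
Δλ = +0.2321 rad (taken the short way round)
course = atan2(Δλ, Δψ) = 72.97°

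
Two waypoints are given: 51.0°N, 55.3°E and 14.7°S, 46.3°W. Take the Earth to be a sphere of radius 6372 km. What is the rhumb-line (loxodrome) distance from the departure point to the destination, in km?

12373 km

Rhumb course C = atan2(Δλ, Δψ) with Δψ = ln[tan(π/4+φ₂/2)/tan(π/4+φ₁/2)] = -1.2975, Δλ = -1.7733 → C = 233.81°
d = R·|Δφ| / |cos C| = 6372·1.14668 / 0.59052 = 12373 km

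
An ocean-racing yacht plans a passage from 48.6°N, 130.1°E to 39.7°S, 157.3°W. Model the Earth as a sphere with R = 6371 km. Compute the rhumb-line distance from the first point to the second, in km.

12172 km

Δψ = ln[tan(π/4+φ₂/2)/tan(π/4+φ₁/2)] = -1.7293;  Δφ = -1.5411 rad,  Δλ = +1.2671 rad
q = Δφ/Δψ = 0.8912
d = R·√(Δφ² + q²Δλ²) = 6371·1.91056 = 12172 km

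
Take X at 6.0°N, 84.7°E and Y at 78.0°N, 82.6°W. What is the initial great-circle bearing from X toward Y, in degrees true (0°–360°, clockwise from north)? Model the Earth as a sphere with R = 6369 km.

357.4°

θ = atan2( sin Δλ·cos φ₂ ,  cos φ₁ sin φ₂ − sin φ₁ cos φ₂ cos Δλ )
  = atan2(-0.0457, +0.9940) = 357.37°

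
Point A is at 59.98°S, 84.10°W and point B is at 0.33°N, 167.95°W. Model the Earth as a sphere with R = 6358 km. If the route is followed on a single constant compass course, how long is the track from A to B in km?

9984 km

Rhumb course C = atan2(Δλ, Δψ) with Δψ = ln[tan(π/4+φ₂/2)/tan(π/4+φ₁/2)] = +1.3220, Δλ = -1.4635 → C = 312.09°
d = R·|Δφ| / |cos C| = 6358·1.05261 / 0.67034 = 9984 km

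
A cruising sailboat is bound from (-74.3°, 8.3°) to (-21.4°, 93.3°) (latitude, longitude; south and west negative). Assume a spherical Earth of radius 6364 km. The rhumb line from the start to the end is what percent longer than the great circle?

Great circle: σ = 1.1883 rad → d_gc = Rσ = 7562.4 km
Rhumb: Δφ = +0.9233, Δλ = +1.4835, Δψ = +1.5989, q = Δφ/Δψ = 0.5774 → d_rh = R√(Δφ²+q²Δλ²) = 8015.3 km
Excess = (8015.3 − 7562.4) / 7562.4 = 452.9 / 7562.4 = 5.99% ≈ 6.0%

6.0%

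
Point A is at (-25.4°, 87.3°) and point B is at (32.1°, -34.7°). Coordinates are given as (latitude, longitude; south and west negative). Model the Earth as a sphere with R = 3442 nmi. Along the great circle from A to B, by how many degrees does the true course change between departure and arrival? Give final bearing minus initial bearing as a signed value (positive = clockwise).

-13.7°

At departure: θ₁ = atan2(sin Δλ cos φ₂, cos φ₁ sin φ₂ − sin φ₁ cos φ₂ cos Δλ) = 291.81°
At arrival: θ₂ = atan2(sin Δλ cos φ₁, −cos φ₂ sin φ₁ + sin φ₂ cos φ₁ cos Δλ) = 278.10°
Δθ = θ₂ − θ₁ = -13.7°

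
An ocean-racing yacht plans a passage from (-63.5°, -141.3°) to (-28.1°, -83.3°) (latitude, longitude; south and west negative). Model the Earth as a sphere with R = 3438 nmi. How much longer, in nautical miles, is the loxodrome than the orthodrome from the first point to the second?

Great circle: cos σ = sin φ₁ sin φ₂ + cos φ₁ cos φ₂ cos Δλ,  σ = 0.8891 rad → d_gc = 3056.8 nmi
Rhumb line: Δψ = +0.9348, q = Δφ/Δψ = 0.6609, d_rh = R√(Δφ²+q²Δλ²) = 3131.0 nmi
Excess = 3131.0 − 3056.8 = 74.2 ≈ 74 nmi

74 nmi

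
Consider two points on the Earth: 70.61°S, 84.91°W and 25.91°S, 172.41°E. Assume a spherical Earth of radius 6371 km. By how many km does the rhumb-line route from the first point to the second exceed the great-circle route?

Great circle: cos σ = sin φ₁ sin φ₂ + cos φ₁ cos φ₂ cos Δλ,  σ = 1.2168 rad → d_gc = 7752.4 km
Rhumb line: Δψ = +1.2985, q = Δφ/Δψ = 0.6008, d_rh = R√(Δφ²+q²Δλ²) = 8471.1 km
Excess = 8471.1 − 7752.4 = 718.7 ≈ 719 km

719 km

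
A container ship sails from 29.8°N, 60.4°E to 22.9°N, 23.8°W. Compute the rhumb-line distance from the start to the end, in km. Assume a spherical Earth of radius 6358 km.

8400 km

Δψ = ln[tan(π/4+φ₂/2)/tan(π/4+φ₁/2)] = -0.1345;  Δφ = -0.1204 rad,  Δλ = -1.4696 rad
q = Δφ/Δψ = 0.8953
d = R·√(Δφ² + q²Δλ²) = 6358·1.32119 = 8400 km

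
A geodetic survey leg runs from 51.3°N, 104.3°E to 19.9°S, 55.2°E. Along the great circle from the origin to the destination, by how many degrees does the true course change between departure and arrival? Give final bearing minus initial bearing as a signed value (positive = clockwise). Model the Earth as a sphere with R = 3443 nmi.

Initial bearing θ₁ = atan2(sin Δλ cos φ₂, cos φ₁ sin φ₂ − sin φ₁ cos φ₂ cos Δλ) = 225.71°
Final bearing θ₂ = (initial bearing from the destination back to the start) + 180° = 208.42°
Δθ = θ₂ − θ₁ = -17.3°

-17.3°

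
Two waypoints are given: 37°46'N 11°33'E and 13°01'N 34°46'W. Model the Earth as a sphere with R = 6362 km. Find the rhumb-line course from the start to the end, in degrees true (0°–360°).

239.1°

Δψ = ln[tan(π/4+φ₂/2)/tan(π/4+φ₁/2)] = -0.4837
Δλ = -0.8084 rad (taken the short way round)
course = atan2(Δλ, Δψ) = 239.11°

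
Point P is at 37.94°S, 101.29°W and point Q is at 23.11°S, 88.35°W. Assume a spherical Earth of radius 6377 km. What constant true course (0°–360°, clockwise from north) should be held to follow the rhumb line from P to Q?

36.8°

Meridional parts: M(φ₁)=-0.7167, M(φ₂)=-0.4147 → ΔM = +0.3019;  Δλ = +0.2258 rad
tan C = Δλ / ΔM = +0.7481 → C = 36.80°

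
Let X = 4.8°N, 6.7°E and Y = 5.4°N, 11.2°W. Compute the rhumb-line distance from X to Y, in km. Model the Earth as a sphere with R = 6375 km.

1985 km

Δψ = ln[tan(π/4+φ₂/2)/tan(π/4+φ₁/2)] = +0.0105;  Δφ = +0.0105 rad,  Δλ = -0.3124 rad
q = Δφ/Δψ = 0.9960
d = R·√(Δφ² + q²Δλ²) = 6375·0.31135 = 1985 km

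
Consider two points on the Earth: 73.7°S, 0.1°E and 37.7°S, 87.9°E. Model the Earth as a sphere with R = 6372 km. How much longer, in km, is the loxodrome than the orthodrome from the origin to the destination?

Great circle: cos σ = sin φ₁ sin φ₂ + cos φ₁ cos φ₂ cos Δλ,  σ = 0.9329 rad → d_gc = 5944.7 km
Rhumb line: Δψ = +1.2321, q = Δφ/Δψ = 0.5100, d_rh = R√(Δφ²+q²Δλ²) = 6389.5 km
Excess = 6389.5 − 5944.7 = 444.8 ≈ 445 km

445 km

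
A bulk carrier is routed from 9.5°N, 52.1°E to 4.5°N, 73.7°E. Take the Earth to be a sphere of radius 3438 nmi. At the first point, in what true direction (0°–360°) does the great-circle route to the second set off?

N = sin Δλ·cos φ₂ = +0.3670;  D = cos φ₁ sin φ₂ − sin φ₁ cos φ₂ cos Δλ = -0.0756
initial course = atan2(N, D) = 101.64°

101.6°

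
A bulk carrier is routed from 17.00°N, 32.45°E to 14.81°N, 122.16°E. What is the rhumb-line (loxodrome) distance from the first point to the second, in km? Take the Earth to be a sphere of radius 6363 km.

9584 km

Δψ = ln[tan(π/4+φ₂/2)/tan(π/4+φ₁/2)] = -0.0397;  Δφ = -0.0382 rad,  Δλ = +1.5657 rad
q = Δφ/Δψ = 0.9616
d = R·√(Δφ² + q²Δλ²) = 6363·1.50617 = 9584 km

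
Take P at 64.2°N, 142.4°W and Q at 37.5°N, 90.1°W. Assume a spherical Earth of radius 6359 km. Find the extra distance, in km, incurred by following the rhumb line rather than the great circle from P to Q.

100 km

Great circle: cos σ = sin φ₁ sin φ₂ + cos φ₁ cos φ₂ cos Δλ,  σ = 0.7087 rad → d_gc = 4506.4 km
Rhumb line: Δψ = -0.7669, q = Δφ/Δψ = 0.6076, d_rh = R√(Δφ²+q²Δλ²) = 4606.5 km
Excess = 4606.5 − 4506.4 = 100.1 ≈ 100 km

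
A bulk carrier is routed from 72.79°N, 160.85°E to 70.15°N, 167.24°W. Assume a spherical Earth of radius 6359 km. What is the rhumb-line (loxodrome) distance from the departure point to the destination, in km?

1161 km

Δψ = ln[tan(π/4+φ₂/2)/tan(π/4+φ₁/2)] = -0.1452;  Δφ = -0.0461 rad,  Δλ = +0.5569 rad
q = Δφ/Δψ = 0.3173
d = R·√(Δφ² + q²Δλ²) = 6359·0.18261 = 1161 km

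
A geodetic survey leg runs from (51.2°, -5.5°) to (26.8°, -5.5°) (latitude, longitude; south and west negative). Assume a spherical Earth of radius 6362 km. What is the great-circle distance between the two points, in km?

cos σ = sin φ₁ sin φ₂ + cos φ₁ cos φ₂ cos Δλ
      = sin(51.20°)sin(26.80°) + cos(51.20°)cos(26.80°)cos(0.00°) = 0.9107
σ = 24.400° → d = Rσ = 6362·0.42586 = 2709 km

2709 km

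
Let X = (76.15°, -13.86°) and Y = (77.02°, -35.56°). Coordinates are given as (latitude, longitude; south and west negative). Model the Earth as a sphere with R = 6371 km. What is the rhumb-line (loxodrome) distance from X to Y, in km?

568 km

Δψ = ln[tan(π/4+φ₂/2)/tan(π/4+φ₁/2)] = +0.0655;  Δφ = +0.0152 rad,  Δλ = -0.3787 rad
q = Δφ/Δψ = 0.2319
d = R·√(Δφ² + q²Δλ²) = 6371·0.08914 = 568 km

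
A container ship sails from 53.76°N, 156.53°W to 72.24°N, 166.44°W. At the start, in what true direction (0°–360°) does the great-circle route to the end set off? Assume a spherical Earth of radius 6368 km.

θ = atan2( sin Δλ·cos φ₂ ,  cos φ₁ sin φ₂ − sin φ₁ cos φ₂ cos Δλ )
  = atan2(-0.0525, +0.3206) = 350.70°

350.7°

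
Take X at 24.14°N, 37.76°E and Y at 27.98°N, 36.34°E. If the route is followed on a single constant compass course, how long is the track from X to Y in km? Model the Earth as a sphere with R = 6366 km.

Δψ = ln[tan(π/4+φ₂/2)/tan(π/4+φ₁/2)] = +0.0746;  Δφ = +0.0670 rad,  Δλ = -0.0248 rad
q = Δφ/Δψ = 0.8981
d = R·√(Δφ² + q²Δλ²) = 6366·0.07062 = 450 km

450 km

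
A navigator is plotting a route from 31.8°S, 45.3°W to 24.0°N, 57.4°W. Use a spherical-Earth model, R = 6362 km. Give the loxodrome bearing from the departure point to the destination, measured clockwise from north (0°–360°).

Δψ = ln[tan(π/4+φ₂/2)/tan(π/4+φ₁/2)] = +1.0176
Δλ = -0.2112 rad (taken the short way round)
course = atan2(Δλ, Δψ) = 348.28°

348.3°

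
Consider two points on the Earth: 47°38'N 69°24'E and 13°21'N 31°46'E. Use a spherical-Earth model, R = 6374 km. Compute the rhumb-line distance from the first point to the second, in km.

Δψ = ln[tan(π/4+φ₂/2)/tan(π/4+φ₁/2)] = -0.7128;  Δφ = -0.5984 rad,  Δλ = -0.6568 rad
q = Δφ/Δψ = 0.8394
d = R·√(Δφ² + q²Δλ²) = 6374·0.81366 = 5186 km

5186 km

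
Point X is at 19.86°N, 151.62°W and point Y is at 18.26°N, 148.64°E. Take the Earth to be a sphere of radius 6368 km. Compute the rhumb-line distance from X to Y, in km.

6278 km

Δψ = ln[tan(π/4+φ₂/2)/tan(π/4+φ₁/2)] = -0.0295;  Δφ = -0.0279 rad,  Δλ = -1.0427 rad
q = Δφ/Δψ = 0.9451
d = R·√(Δφ² + q²Δλ²) = 6368·0.98585 = 6278 km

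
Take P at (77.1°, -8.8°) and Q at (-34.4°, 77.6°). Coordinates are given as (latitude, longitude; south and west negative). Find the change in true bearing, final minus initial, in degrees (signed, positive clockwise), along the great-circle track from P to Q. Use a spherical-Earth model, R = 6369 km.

+62.6°

Initial bearing θ₁ = atan2(sin Δλ cos φ₂, cos φ₁ sin φ₂ − sin φ₁ cos φ₂ cos Δλ) = 102.11°
Final bearing θ₂ = (initial bearing from the destination back to the start) + 180° = 164.66°
Δθ = θ₂ − θ₁ = +62.6°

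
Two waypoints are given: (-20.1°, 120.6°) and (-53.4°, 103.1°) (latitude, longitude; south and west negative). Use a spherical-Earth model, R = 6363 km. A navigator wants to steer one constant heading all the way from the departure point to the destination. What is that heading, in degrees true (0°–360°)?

Δψ = ln[tan(π/4+φ₂/2)/tan(π/4+φ₁/2)] = -0.7483
Δλ = -0.3054 rad (taken the short way round)
course = atan2(Δλ, Δψ) = 202.21°

202.2°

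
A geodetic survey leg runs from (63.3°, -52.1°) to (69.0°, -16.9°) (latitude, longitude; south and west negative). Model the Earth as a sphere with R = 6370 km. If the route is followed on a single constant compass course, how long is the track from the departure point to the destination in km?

1698 km

Δψ = ln[tan(π/4+φ₂/2)/tan(π/4+φ₁/2)] = +0.2472;  Δφ = +0.0995 rad,  Δλ = +0.6144 rad
q = Δφ/Δψ = 0.4025
d = R·√(Δφ² + q²Δλ²) = 6370·0.26652 = 1698 km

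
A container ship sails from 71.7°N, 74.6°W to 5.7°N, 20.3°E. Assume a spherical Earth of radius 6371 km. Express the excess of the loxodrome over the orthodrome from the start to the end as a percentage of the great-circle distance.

6.2%

Great circle: σ = 1.5031 rad → d_gc = Rσ = 9576.5 km
Rhumb: Δφ = -1.1519, Δλ = +1.6563, Δψ = -1.7263, q = Δφ/Δψ = 0.6673 → d_rh = R√(Δφ²+q²Δλ²) = 10170.6 km
Excess = (10170.6 − 9576.5) / 9576.5 = 594.1 / 9576.5 = 6.20% ≈ 6.2%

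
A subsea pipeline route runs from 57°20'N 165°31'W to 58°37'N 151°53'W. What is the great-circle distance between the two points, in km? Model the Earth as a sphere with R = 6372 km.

Haversine: a = sin²(Δφ/2)+cos φ₁ cos φ₂ sin²(Δλ/2) = 0.00409;  σ = 2·atan2(√a,√(1−a))
σ = 7.329° → d = Rσ = 6372·0.12792 = 815 km

815 km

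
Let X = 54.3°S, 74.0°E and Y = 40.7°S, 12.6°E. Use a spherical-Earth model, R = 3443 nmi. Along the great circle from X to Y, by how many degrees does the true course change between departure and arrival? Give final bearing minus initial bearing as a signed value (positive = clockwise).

Initial bearing θ₁ = atan2(sin Δλ cos φ₂, cos φ₁ sin φ₂ − sin φ₁ cos φ₂ cos Δλ) = 262.65°
Final bearing θ₂ = (initial bearing from the destination back to the start) + 180° = 310.24°
Δθ = θ₂ − θ₁ = +47.6°

+47.6°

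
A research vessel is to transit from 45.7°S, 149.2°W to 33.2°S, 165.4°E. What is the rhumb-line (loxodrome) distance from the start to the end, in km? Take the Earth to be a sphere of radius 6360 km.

4114 km

Δψ = ln[tan(π/4+φ₂/2)/tan(π/4+φ₁/2)] = +0.2839;  Δφ = +0.2182 rad,  Δλ = -0.7924 rad
q = Δφ/Δψ = 0.7686
d = R·√(Δφ² + q²Δλ²) = 6360·0.64689 = 4114 km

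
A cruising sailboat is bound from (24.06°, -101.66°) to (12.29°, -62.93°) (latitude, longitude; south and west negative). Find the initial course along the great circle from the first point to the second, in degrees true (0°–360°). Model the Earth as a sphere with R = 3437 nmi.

N = sin Δλ·cos φ₂ = +0.6113;  D = cos φ₁ sin φ₂ − sin φ₁ cos φ₂ cos Δλ = -0.1164
initial course = atan2(N, D) = 100.78°

100.8°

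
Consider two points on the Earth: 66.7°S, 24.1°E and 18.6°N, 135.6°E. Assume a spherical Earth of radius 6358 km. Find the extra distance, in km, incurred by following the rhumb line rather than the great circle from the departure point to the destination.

699 km

Great circle: cos σ = sin φ₁ sin φ₂ + cos φ₁ cos φ₂ cos Δλ,  σ = 2.0157 rad → d_gc = 12815.62 km
Rhumb line: Δψ = +1.9095, q = Δφ/Δψ = 0.7797, d_rh = R√(Δφ²+q²Δλ²) = 13515.06 km
Excess = 13515.06 − 12815.62 = 699.44 ≈ 699 km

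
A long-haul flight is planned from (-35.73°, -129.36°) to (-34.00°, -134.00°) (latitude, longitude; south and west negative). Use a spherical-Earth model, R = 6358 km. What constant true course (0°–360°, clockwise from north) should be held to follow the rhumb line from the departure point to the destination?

Meridional parts: M(φ₁)=-0.6685, M(φ₂)=-0.6317 → ΔM = +0.0368;  Δλ = -0.0810 rad
tan C = Δλ / ΔM = -2.2005 → C = 294.44°

294.4°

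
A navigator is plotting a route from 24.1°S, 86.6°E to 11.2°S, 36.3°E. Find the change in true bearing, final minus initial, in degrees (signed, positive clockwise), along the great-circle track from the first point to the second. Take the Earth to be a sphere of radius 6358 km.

+16.3°

Initial bearing θ₁ = atan2(sin Δλ cos φ₂, cos φ₁ sin φ₂ − sin φ₁ cos φ₂ cos Δλ) = 275.94°
Final bearing θ₂ = (initial bearing from the destination back to the start) + 180° = 292.25°
Δθ = θ₂ − θ₁ = +16.3°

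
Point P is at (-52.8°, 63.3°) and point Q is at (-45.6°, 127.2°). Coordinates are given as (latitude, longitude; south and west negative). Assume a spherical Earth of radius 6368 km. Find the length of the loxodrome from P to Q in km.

Rhumb course C = atan2(Δλ, Δψ) with Δψ = ln[tan(π/4+φ₂/2)/tan(π/4+φ₁/2)] = +0.1928, Δλ = +1.1153 → C = 80.19°
d = R·|Δφ| / |cos C| = 6368·0.12566 / 0.17033 = 4698 km

4698 km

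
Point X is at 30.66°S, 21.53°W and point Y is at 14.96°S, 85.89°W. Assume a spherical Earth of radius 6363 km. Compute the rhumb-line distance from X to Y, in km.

6788 km

Rhumb course C = atan2(Δλ, Δψ) with Δψ = ln[tan(π/4+φ₂/2)/tan(π/4+φ₁/2)] = +0.2985, Δλ = -1.1233 → C = 284.88°
d = R·|Δφ| / |cos C| = 6363·0.27402 / 0.25685 = 6788 km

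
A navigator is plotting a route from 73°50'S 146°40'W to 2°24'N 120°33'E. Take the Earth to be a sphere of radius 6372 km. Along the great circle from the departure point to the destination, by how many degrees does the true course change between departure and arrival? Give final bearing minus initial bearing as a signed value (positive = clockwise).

At departure: θ₁ = atan2(sin Δλ cos φ₂, cos φ₁ sin φ₂ − sin φ₁ cos φ₂ cos Δλ) = 267.99°
At arrival: θ₂ = atan2(sin Δλ cos φ₁, −cos φ₂ sin φ₁ + sin φ₂ cos φ₁ cos Δλ) = 343.83°
Δθ = θ₂ − θ₁ = +75.8°

+75.8°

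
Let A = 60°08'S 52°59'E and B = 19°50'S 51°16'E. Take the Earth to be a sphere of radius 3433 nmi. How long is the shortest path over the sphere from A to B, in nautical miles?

2416 nmi

Haversine: a = sin²(Δφ/2)+cos φ₁ cos φ₂ sin²(Δλ/2) = 0.11877;  σ = 2·atan2(√a,√(1−a))
σ = 40.319° → d = Rσ = 3433·0.70369 = 2416 nmi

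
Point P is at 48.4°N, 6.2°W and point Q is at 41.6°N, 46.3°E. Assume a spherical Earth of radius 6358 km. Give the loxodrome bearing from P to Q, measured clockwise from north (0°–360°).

Δψ = ln[tan(π/4+φ₂/2)/tan(π/4+φ₁/2)] = -0.1681
Δλ = +0.9163 rad (taken the short way round)
course = atan2(Δλ, Δψ) = 100.40°

100.4°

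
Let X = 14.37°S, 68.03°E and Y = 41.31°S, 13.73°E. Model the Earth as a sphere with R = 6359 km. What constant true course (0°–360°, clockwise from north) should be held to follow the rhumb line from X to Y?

Δψ = ln[tan(π/4+φ₂/2)/tan(π/4+φ₁/2)] = -0.5396
Δλ = -0.9477 rad (taken the short way round)
course = atan2(Δλ, Δψ) = 240.35°

240.3°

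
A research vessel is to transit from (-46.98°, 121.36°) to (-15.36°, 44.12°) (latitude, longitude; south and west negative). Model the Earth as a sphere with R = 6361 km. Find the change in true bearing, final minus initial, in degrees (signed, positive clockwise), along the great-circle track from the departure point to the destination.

At departure: θ₁ = atan2(sin Δλ cos φ₂, cos φ₁ sin φ₂ − sin φ₁ cos φ₂ cos Δλ) = 268.48°
At arrival: θ₂ = atan2(sin Δλ cos φ₁, −cos φ₂ sin φ₁ + sin φ₂ cos φ₁ cos Δλ) = 314.99°
Δθ = θ₂ − θ₁ = +46.5°

+46.5°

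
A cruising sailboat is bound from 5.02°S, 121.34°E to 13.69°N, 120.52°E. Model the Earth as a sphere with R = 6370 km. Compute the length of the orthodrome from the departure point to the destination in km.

2082 km

cos σ = sin φ₁ sin φ₂ + cos φ₁ cos φ₂ cos Δλ
      = sin(-5.02°)sin(13.69°) + cos(-5.02°)cos(13.69°)cos(-0.82°) = 0.9471
σ = 18.728° → d = Rσ = 6370·0.32686 = 2082 km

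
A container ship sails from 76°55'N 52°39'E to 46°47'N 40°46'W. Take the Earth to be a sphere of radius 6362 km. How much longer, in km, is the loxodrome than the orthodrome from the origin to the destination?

474 km

Great circle: cos σ = sin φ₁ sin φ₂ + cos φ₁ cos φ₂ cos Δλ,  σ = 0.7945 rad → d_gc = 5054.85 km
Rhumb line: Δψ = -1.2396, q = Δφ/Δψ = 0.4243, d_rh = R√(Δφ²+q²Δλ²) = 5528.44 km
Excess = 5528.44 − 5054.85 = 473.59 ≈ 474 km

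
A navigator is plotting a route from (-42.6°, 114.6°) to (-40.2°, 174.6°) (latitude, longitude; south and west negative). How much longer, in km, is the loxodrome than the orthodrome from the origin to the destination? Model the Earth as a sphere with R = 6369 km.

Great circle: cos σ = sin φ₁ sin φ₂ + cos φ₁ cos φ₂ cos Δλ,  σ = 0.7699 rad → d_gc = 4903.2 km
Rhumb line: Δψ = +0.0559, q = Δφ/Δψ = 0.7500, d_rh = R√(Δφ²+q²Δλ²) = 5009.1 km
Excess = 5009.1 − 4903.2 = 105.9 ≈ 106 km

106 km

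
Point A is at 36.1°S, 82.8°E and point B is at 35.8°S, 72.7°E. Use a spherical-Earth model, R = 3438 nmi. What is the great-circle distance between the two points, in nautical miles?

Haversine: a = sin²(Δφ/2)+cos φ₁ cos φ₂ sin²(Δλ/2) = 0.00508;  σ = 2·atan2(√a,√(1−a))
σ = 8.178° → d = Rσ = 3438·0.14273 = 491 nmi

491 nmi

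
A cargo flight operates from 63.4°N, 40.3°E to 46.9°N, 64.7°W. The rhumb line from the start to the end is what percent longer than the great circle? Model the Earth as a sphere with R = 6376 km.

11.3%

Great circle: σ = 0.9598 rad → d_gc = Rσ = 6119.6 km
Rhumb: Δφ = -0.2880, Δλ = -1.8326, Δψ = -0.5132, q = Δφ/Δψ = 0.5611 → d_rh = R√(Δφ²+q²Δλ²) = 6809.0 km
Excess = (6809.0 − 6119.6) / 6119.6 = 689.4 / 6119.6 = 11.27% ≈ 11.3%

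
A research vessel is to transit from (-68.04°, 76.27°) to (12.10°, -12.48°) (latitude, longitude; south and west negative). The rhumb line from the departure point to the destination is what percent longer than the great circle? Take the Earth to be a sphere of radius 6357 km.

3.7%

Great circle: σ = 1.7583 rad → d_gc = Rσ = 11177.7 km
Rhumb: Δφ = +1.3987, Δλ = -1.5490, Δψ = +1.8526, q = Δφ/Δψ = 0.7550 → d_rh = R√(Δφ²+q²Δλ²) = 11590.1 km
Excess = (11590.1 − 11177.7) / 11177.7 = 412.4 / 11177.7 = 3.69% ≈ 3.7%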